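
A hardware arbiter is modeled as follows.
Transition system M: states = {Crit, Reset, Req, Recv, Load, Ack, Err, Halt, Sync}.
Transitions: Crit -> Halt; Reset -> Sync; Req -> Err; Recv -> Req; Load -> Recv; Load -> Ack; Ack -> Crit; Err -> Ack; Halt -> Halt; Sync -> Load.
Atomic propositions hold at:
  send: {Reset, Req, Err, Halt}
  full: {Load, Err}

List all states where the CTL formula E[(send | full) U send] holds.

{Reset, Req, Err, Halt}

Sat(send | full) = {Reset, Req, Load, Err, Halt}
E[(send | full) U send]: least fixpoint, start Z0 = Sat(send) = {Reset, Req, Err, Halt}, add states in Sat(send | full) with some successor in Z. Already a fixed point.
Sat(E[(send | full) U send]) = {Reset, Req, Err, Halt}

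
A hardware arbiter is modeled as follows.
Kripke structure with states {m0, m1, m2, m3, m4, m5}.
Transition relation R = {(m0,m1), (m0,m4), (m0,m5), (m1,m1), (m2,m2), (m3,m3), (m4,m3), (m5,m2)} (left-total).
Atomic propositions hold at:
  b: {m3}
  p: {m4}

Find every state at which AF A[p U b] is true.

{m3, m4}

A[p U b]: least fixpoint, start Z0 = Sat(b) = {m3}, add states in Sat(p) with every successor in Z. Z1 = {m3, m4}; fixed.
Sat(A[p U b]) = {m3, m4}
AF A[p U b]: least fixpoint, start Z0 = {m3, m4}, add states with every successor in Z. Already a fixed point.
Sat(AF A[p U b]) = {m3, m4}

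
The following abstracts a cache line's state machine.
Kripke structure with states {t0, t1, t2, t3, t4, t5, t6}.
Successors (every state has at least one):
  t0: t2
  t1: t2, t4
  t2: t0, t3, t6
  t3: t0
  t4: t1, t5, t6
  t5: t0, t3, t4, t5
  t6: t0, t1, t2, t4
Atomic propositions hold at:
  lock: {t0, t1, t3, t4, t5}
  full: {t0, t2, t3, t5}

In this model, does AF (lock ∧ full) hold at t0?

Sat(lock ∧ full) = {t0, t3, t5}
AF (lock ∧ full): least fixpoint, start Z0 = {t0, t3, t5}, add states with every successor in Z. Already a fixed point.
Sat(AF (lock ∧ full)) = {t0, t3, t5}
t0 ∈ Sat(AF (lock ∧ full)) = {t0, t3, t5}, so the formula holds at t0.

Yes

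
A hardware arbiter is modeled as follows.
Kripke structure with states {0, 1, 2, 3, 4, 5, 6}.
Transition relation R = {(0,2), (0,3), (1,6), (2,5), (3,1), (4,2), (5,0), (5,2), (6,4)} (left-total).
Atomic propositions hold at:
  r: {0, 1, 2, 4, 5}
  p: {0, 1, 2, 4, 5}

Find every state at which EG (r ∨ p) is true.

Sat(r ∨ p) = {0, 1, 2, 4, 5}
EG (r ∨ p): greatest fixpoint, start Z0 = {0, 1, 2, 4, 5}, keep only states in Sat with some successor in Z. Z1 = {0, 2, 4, 5}; fixed.
Sat(EG (r ∨ p)) = {0, 2, 4, 5}

{0, 2, 4, 5}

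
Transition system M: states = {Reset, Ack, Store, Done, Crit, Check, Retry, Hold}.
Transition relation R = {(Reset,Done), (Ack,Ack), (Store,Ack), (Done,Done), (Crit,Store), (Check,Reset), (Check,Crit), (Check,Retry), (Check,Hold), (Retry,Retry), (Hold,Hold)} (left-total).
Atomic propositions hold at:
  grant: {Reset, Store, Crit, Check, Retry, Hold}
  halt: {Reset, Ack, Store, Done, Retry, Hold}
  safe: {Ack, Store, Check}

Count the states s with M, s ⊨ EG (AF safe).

4

AF safe: least fixpoint, start Z0 = {Ack, Store, Check}, add states with every successor in Z. Z1 = {Ack, Store, Crit, Check}; fixed.
Sat(AF safe) = {Ack, Store, Crit, Check}
EG (AF safe): greatest fixpoint, start Z0 = {Ack, Store, Crit, Check}, keep only states in Sat with some successor in Z. Already a fixed point.
Sat(EG (AF safe)) = {Ack, Store, Crit, Check}
|Sat(EG (AF safe))| = |{Ack, Store, Crit, Check}| = 4.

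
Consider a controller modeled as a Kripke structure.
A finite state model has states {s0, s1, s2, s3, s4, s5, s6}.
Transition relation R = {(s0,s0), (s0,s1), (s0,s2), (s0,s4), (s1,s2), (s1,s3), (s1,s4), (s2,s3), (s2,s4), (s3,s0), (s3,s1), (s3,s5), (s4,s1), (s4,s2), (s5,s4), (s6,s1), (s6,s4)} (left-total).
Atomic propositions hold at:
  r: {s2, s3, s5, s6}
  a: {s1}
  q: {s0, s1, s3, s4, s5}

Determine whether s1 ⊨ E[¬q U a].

Sat(¬q) = {s2, s6}
E[¬q U a]: least fixpoint, start Z0 = Sat(a) = {s1}, add states in Sat(¬q) with some successor in Z. Z1 = {s1, s6}; fixed.
Sat(E[¬q U a]) = {s1, s6}
s1 ∈ Sat(E[¬q U a]) = {s1, s6}, so the formula holds at s1.

Yes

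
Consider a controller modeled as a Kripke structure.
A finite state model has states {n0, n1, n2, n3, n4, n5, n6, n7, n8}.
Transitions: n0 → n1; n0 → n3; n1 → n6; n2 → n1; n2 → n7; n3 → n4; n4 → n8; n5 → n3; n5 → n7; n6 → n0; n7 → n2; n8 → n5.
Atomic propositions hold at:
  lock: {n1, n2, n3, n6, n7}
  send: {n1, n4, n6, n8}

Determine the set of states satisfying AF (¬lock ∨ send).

Sat(¬lock) = {n0, n4, n5, n8}
Sat(¬lock ∨ send) = {n0, n1, n4, n5, n6, n8}
AF (¬lock ∨ send): least fixpoint, start Z0 = {n0, n1, n4, n5, n6, n8}, add states with every successor in Z. Z1 = {n0, n1, n3, n4, n5, n6, n8}; fixed.
Sat(AF (¬lock ∨ send)) = {n0, n1, n3, n4, n5, n6, n8}

{n0, n1, n3, n4, n5, n6, n8}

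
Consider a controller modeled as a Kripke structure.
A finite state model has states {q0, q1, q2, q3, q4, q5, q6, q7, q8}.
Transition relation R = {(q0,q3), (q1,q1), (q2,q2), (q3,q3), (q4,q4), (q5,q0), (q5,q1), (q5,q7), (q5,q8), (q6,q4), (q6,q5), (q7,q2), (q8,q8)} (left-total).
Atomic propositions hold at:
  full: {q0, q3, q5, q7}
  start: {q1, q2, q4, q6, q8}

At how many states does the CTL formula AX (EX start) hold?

Sat(EX start) = {s : some successor in {q1, q2, q4, q6, q8}} = {q1, q2, q4, q5, q6, q7, q8}
Sat(AX (EX start)) = {s : every successor in {q1, q2, q4, q5, q6, q7, q8}} = {q1, q2, q4, q6, q7, q8}
|Sat(AX (EX start))| = |{q1, q2, q4, q6, q7, q8}| = 6.

6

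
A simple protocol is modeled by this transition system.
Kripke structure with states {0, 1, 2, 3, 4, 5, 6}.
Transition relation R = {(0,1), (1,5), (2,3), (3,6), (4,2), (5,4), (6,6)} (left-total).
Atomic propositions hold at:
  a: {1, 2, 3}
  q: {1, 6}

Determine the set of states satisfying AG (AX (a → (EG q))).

{3, 6}

EG q: greatest fixpoint, start Z0 = {1, 6}, keep only states in Sat with some successor in Z. Z1 = {6}; fixed.
Sat(EG q) = {6}
Sat(a → (EG q)) = {0, 4, 5, 6}
Sat(AX (a → (EG q))) = {s : every successor in {0, 4, 5, 6}} = {1, 3, 5, 6}
AG (AX (a → (EG q))): greatest fixpoint, start Z0 = {1, 3, 5, 6}, keep only states in Sat with every successor in Z. Z1 = {1, 3, 6}; Z2 = {3, 6}; fixed.
Sat(AG (AX (a → (EG q)))) = {3, 6}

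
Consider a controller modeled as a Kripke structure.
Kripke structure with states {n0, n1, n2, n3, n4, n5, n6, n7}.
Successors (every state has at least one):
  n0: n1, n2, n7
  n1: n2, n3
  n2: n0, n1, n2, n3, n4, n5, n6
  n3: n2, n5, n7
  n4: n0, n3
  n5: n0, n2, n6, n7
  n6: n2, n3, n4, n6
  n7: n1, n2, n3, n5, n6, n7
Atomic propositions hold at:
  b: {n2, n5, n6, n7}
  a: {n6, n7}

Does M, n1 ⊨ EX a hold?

Sat(EX a) = {s : some successor in {n6, n7}} = {n0, n2, n3, n5, n6, n7}
n1 ∉ Sat(EX a) = {n0, n2, n3, n5, n6, n7}, so the formula does not hold at n1.

No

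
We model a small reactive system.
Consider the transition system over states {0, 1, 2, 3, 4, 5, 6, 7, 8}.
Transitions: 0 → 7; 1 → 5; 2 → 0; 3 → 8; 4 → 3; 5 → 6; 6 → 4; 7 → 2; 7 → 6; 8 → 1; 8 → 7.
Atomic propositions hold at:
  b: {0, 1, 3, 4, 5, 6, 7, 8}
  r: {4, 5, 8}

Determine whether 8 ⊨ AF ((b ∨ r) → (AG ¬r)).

No

Sat(b ∨ r) = {0, 1, 3, 4, 5, 6, 7, 8}
Sat(¬r) = {0, 1, 2, 3, 6, 7}
AG ¬r: greatest fixpoint, start Z0 = {0, 1, 2, 3, 6, 7}, keep only states in Sat with every successor in Z. Z1 = {0, 2, 7}; Z2 = {0, 2}; Z3 = {2}; Z4 = ∅; fixed.
Sat(AG ¬r) = ∅
Sat((b ∨ r) → (AG ¬r)) = {2}
AF ((b ∨ r) → (AG ¬r)): least fixpoint, start Z0 = {2}, add states with every successor in Z. Already a fixed point.
Sat(AF ((b ∨ r) → (AG ¬r))) = {2}
8 ∉ Sat(AF ((b ∨ r) → (AG ¬r))) = {2}, so the formula does not hold at 8.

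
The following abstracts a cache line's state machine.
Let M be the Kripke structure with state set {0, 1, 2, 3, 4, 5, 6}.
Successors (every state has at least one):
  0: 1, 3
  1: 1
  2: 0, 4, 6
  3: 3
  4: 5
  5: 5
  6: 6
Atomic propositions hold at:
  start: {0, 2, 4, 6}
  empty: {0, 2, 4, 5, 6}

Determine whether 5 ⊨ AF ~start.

Sat(~start) = {1, 3, 5}
AF ~start: least fixpoint, start Z0 = {1, 3, 5}, add states with every successor in Z. Z1 = {0, 1, 3, 4, 5}; fixed.
Sat(AF ~start) = {0, 1, 3, 4, 5}
5 ∈ Sat(AF ~start) = {0, 1, 3, 4, 5}, so the formula holds at 5.

Yes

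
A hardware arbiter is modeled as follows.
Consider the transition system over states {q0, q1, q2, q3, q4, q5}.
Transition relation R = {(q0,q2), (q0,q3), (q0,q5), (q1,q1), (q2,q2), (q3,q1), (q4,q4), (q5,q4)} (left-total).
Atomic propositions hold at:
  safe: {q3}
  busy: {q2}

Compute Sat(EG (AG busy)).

{q2}

AG busy: greatest fixpoint, start Z0 = {q2}, keep only states in Sat with every successor in Z. Already a fixed point.
Sat(AG busy) = {q2}
EG (AG busy): greatest fixpoint, start Z0 = {q2}, keep only states in Sat with some successor in Z. Already a fixed point.
Sat(EG (AG busy)) = {q2}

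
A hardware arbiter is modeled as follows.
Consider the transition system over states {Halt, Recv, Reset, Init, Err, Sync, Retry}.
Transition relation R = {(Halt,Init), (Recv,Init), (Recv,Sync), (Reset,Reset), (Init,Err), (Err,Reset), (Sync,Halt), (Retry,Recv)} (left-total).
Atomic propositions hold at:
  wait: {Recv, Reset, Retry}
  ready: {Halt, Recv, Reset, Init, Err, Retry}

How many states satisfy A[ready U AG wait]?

4

AG wait: greatest fixpoint, start Z0 = {Recv, Reset, Retry}, keep only states in Sat with every successor in Z. Z1 = {Reset, Retry}; Z2 = {Reset}; fixed.
Sat(AG wait) = {Reset}
A[ready U AG wait]: least fixpoint, start Z0 = Sat(AG wait) = {Reset}, add states in Sat(ready) with every successor in Z. Z1 = {Reset, Err}; Z2 = {Reset, Init, Err}; Z3 = {Halt, Reset, Init, Err}; fixed.
Sat(A[ready U AG wait]) = {Halt, Reset, Init, Err}
|Sat(A[ready U AG wait])| = |{Halt, Reset, Init, Err}| = 4.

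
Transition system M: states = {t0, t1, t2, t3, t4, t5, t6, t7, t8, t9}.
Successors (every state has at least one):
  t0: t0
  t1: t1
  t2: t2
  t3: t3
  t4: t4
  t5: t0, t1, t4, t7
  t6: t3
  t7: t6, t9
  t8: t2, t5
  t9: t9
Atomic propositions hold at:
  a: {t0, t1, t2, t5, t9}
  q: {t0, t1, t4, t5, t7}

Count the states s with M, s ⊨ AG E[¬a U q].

Sat(¬a) = {t3, t4, t6, t7, t8}
E[¬a U q]: least fixpoint, start Z0 = Sat(q) = {t0, t1, t4, t5, t7}, add states in Sat(¬a) with some successor in Z. Z1 = {t0, t1, t4, t5, t7, t8}; fixed.
Sat(E[¬a U q]) = {t0, t1, t4, t5, t7, t8}
AG E[¬a U q]: greatest fixpoint, start Z0 = {t0, t1, t4, t5, t7, t8}, keep only states in Sat with every successor in Z. Z1 = {t0, t1, t4, t5}; Z2 = {t0, t1, t4}; fixed.
Sat(AG E[¬a U q]) = {t0, t1, t4}
|Sat(AG E[¬a U q])| = |{t0, t1, t4}| = 3.

3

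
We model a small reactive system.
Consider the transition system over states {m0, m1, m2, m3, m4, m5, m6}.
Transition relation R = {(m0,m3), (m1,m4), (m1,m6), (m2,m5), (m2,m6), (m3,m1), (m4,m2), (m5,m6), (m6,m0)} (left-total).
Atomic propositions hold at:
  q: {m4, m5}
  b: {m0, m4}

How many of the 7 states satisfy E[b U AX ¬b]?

5

Sat(¬b) = {m1, m2, m3, m5, m6}
Sat(AX ¬b) = {s : every successor in {m1, m2, m3, m5, m6}} = {m0, m2, m3, m4, m5}
E[b U AX ¬b]: least fixpoint, start Z0 = Sat(AX ¬b) = {m0, m2, m3, m4, m5}, add states in Sat(b) with some successor in Z. Already a fixed point.
Sat(E[b U AX ¬b]) = {m0, m2, m3, m4, m5}
|Sat(E[b U AX ¬b])| = |{m0, m2, m3, m4, m5}| = 5.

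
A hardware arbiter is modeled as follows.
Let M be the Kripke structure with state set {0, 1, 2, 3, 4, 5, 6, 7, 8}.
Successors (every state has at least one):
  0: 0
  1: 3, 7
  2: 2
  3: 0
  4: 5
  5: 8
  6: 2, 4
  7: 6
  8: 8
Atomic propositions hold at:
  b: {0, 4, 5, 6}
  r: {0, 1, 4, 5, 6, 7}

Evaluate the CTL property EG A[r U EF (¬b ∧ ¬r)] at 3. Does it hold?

Sat(¬b) = {1, 2, 3, 7, 8}
Sat(¬r) = {2, 3, 8}
Sat(¬b ∧ ¬r) = {2, 3, 8}
EF (¬b ∧ ¬r): least fixpoint, start Z0 = {2, 3, 8}, add states with some successor in Z. Z1 = {1, 2, 3, 5, 6, 8}; Z2 = {1, 2, 3, 4, 5, 6, 7, 8}; fixed.
Sat(EF (¬b ∧ ¬r)) = {1, 2, 3, 4, 5, 6, 7, 8}
A[r U EF (¬b ∧ ¬r)]: least fixpoint, start Z0 = Sat(EF (¬b ∧ ¬r)) = {1, 2, 3, 4, 5, 6, 7, 8}, add states in Sat(r) with every successor in Z. Already a fixed point.
Sat(A[r U EF (¬b ∧ ¬r)]) = {1, 2, 3, 4, 5, 6, 7, 8}
EG A[r U EF (¬b ∧ ¬r)]: greatest fixpoint, start Z0 = {1, 2, 3, 4, 5, 6, 7, 8}, keep only states in Sat with some successor in Z. Z1 = {1, 2, 4, 5, 6, 7, 8}; fixed.
Sat(EG A[r U EF (¬b ∧ ¬r)]) = {1, 2, 4, 5, 6, 7, 8}
3 ∉ Sat(EG A[r U EF (¬b ∧ ¬r)]) = {1, 2, 4, 5, 6, 7, 8}, so the formula does not hold at 3.

No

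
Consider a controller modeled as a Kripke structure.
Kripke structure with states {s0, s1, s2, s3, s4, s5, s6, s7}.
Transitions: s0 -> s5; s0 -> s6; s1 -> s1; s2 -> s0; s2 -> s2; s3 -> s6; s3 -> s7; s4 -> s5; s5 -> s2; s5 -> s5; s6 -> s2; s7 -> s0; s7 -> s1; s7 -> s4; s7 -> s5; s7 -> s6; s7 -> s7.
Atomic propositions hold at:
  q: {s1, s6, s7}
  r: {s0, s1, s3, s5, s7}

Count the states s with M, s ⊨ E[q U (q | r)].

6

Sat(q | r) = {s0, s1, s3, s5, s6, s7}
E[q U (q | r)]: least fixpoint, start Z0 = Sat((q | r)) = {s0, s1, s3, s5, s6, s7}, add states in Sat(q) with some successor in Z. Already a fixed point.
Sat(E[q U (q | r)]) = {s0, s1, s3, s5, s6, s7}
|Sat(E[q U (q | r)])| = |{s0, s1, s3, s5, s6, s7}| = 6.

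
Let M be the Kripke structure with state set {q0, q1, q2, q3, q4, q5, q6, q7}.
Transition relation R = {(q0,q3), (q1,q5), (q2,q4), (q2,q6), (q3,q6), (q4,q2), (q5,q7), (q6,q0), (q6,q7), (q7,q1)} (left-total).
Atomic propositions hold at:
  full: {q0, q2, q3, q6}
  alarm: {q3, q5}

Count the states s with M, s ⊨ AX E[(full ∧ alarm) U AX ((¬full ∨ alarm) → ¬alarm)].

Sat(full ∧ alarm) = {q3}
Sat(¬full) = {q1, q4, q5, q7}
Sat(¬full ∨ alarm) = {q1, q3, q4, q5, q7}
Sat(¬alarm) = {q0, q1, q2, q4, q6, q7}
Sat((¬full ∨ alarm) → ¬alarm) = {q0, q1, q2, q4, q6, q7}
Sat(AX ((¬full ∨ alarm) → ¬alarm)) = {s : every successor in {q0, q1, q2, q4, q6, q7}} = {q2, q3, q4, q5, q6, q7}
E[(full ∧ alarm) U AX ((¬full ∨ alarm) → ¬alarm)]: least fixpoint, start Z0 = Sat(AX ((¬full ∨ alarm) → ¬alarm)) = {q2, q3, q4, q5, q6, q7}, add states in Sat(full ∧ alarm) with some successor in Z. Already a fixed point.
Sat(E[(full ∧ alarm) U AX ((¬full ∨ alarm) → ¬alarm)]) = {q2, q3, q4, q5, q6, q7}
Sat(AX E[(full ∧ alarm) U AX ((¬full ∨ alarm) → ¬alarm)]) = {s : every successor in {q2, q3, q4, q5, q6, q7}} = {q0, q1, q2, q3, q4, q5}
|Sat(AX E[(full ∧ alarm) U AX ((¬full ∨ alarm) → ¬alarm)])| = |{q0, q1, q2, q3, q4, q5}| = 6.

6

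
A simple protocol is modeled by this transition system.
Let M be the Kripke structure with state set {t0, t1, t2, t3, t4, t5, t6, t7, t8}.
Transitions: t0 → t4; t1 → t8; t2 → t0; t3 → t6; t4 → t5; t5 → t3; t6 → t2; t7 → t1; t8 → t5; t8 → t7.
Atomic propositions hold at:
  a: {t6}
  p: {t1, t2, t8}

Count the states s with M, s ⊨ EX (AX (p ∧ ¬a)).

Sat(¬a) = {t0, t1, t2, t3, t4, t5, t7, t8}
Sat(p ∧ ¬a) = {t1, t2, t8}
Sat(AX (p ∧ ¬a)) = {s : every successor in {t1, t2, t8}} = {t1, t6, t7}
Sat(EX (AX (p ∧ ¬a))) = {s : some successor in {t1, t6, t7}} = {t3, t7, t8}
|Sat(EX (AX (p ∧ ¬a)))| = |{t3, t7, t8}| = 3.

3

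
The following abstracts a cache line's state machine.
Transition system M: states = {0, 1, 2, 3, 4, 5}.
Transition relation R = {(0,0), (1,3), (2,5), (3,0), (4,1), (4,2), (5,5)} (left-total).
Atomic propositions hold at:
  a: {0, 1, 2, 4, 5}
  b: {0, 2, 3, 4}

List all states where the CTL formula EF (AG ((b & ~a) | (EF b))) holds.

Sat(~a) = {3}
Sat(b & ~a) = {3}
EF b: least fixpoint, start Z0 = {0, 2, 3, 4}, add states with some successor in Z. Z1 = {0, 1, 2, 3, 4}; fixed.
Sat(EF b) = {0, 1, 2, 3, 4}
Sat((b & ~a) | (EF b)) = {0, 1, 2, 3, 4}
AG ((b & ~a) | (EF b)): greatest fixpoint, start Z0 = {0, 1, 2, 3, 4}, keep only states in Sat with every successor in Z. Z1 = {0, 1, 3, 4}; Z2 = {0, 1, 3}; fixed.
Sat(AG ((b & ~a) | (EF b))) = {0, 1, 3}
EF (AG ((b & ~a) | (EF b))): least fixpoint, start Z0 = {0, 1, 3}, add states with some successor in Z. Z1 = {0, 1, 3, 4}; fixed.
Sat(EF (AG ((b & ~a) | (EF b)))) = {0, 1, 3, 4}

{0, 1, 3, 4}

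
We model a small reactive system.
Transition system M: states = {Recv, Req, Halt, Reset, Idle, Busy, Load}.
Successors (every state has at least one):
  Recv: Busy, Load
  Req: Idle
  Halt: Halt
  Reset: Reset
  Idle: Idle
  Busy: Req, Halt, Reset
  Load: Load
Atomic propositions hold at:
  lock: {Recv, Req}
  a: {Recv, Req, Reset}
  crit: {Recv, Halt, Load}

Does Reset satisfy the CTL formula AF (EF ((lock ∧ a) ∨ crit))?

Sat(lock ∧ a) = {Recv, Req}
Sat((lock ∧ a) ∨ crit) = {Recv, Req, Halt, Load}
EF ((lock ∧ a) ∨ crit): least fixpoint, start Z0 = {Recv, Req, Halt, Load}, add states with some successor in Z. Z1 = {Recv, Req, Halt, Busy, Load}; fixed.
Sat(EF ((lock ∧ a) ∨ crit)) = {Recv, Req, Halt, Busy, Load}
AF (EF ((lock ∧ a) ∨ crit)): least fixpoint, start Z0 = {Recv, Req, Halt, Busy, Load}, add states with every successor in Z. Already a fixed point.
Sat(AF (EF ((lock ∧ a) ∨ crit))) = {Recv, Req, Halt, Busy, Load}
Reset ∉ Sat(AF (EF ((lock ∧ a) ∨ crit))) = {Recv, Req, Halt, Busy, Load}, so the formula does not hold at Reset.

No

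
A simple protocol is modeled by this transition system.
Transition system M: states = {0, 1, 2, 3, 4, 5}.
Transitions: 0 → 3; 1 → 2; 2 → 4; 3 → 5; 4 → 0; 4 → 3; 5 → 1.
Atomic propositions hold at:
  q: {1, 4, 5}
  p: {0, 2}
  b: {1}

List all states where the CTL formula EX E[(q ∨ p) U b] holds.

Sat(q ∨ p) = {0, 1, 2, 4, 5}
E[(q ∨ p) U b]: least fixpoint, start Z0 = Sat(b) = {1}, add states in Sat(q ∨ p) with some successor in Z. Z1 = {1, 5}; fixed.
Sat(E[(q ∨ p) U b]) = {1, 5}
Sat(EX E[(q ∨ p) U b]) = {s : some successor in {1, 5}} = {3, 5}

{3, 5}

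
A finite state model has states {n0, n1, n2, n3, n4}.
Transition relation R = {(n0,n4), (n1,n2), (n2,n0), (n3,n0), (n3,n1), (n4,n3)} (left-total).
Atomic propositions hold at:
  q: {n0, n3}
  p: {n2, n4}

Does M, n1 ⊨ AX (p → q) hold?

Sat(p → q) = {n0, n1, n3}
Sat(AX (p → q)) = {s : every successor in {n0, n1, n3}} = {n2, n3, n4}
n1 ∉ Sat(AX (p → q)) = {n2, n3, n4}, so the formula does not hold at n1.

No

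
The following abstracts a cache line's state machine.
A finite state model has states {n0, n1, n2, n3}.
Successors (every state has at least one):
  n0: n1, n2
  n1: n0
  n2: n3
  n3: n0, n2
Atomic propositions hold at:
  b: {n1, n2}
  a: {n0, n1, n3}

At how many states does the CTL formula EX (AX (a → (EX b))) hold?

3

Sat(EX b) = {s : some successor in {n1, n2}} = {n0, n3}
Sat(a → (EX b)) = {n0, n2, n3}
Sat(AX (a → (EX b))) = {s : every successor in {n0, n2, n3}} = {n1, n2, n3}
Sat(EX (AX (a → (EX b)))) = {s : some successor in {n1, n2, n3}} = {n0, n2, n3}
|Sat(EX (AX (a → (EX b))))| = |{n0, n2, n3}| = 3.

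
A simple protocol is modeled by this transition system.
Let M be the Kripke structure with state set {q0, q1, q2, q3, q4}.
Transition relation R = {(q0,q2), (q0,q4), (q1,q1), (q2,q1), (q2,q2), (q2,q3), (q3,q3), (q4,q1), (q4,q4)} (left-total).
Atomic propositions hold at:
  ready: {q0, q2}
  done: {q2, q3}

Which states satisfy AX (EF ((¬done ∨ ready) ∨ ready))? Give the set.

Sat(¬done) = {q0, q1, q4}
Sat(¬done ∨ ready) = {q0, q1, q2, q4}
Sat((¬done ∨ ready) ∨ ready) = {q0, q1, q2, q4}
EF ((¬done ∨ ready) ∨ ready): least fixpoint, start Z0 = {q0, q1, q2, q4}, add states with some successor in Z. Already a fixed point.
Sat(EF ((¬done ∨ ready) ∨ ready)) = {q0, q1, q2, q4}
Sat(AX (EF ((¬done ∨ ready) ∨ ready))) = {s : every successor in {q0, q1, q2, q4}} = {q0, q1, q4}

{q0, q1, q4}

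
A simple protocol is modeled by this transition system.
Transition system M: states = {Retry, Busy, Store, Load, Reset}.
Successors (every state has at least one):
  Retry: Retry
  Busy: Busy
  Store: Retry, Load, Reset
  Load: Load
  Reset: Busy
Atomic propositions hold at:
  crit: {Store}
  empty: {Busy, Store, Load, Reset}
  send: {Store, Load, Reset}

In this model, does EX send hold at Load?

Yes

Sat(EX send) = {s : some successor in {Store, Load, Reset}} = {Store, Load}
Load ∈ Sat(EX send) = {Store, Load}, so the formula holds at Load.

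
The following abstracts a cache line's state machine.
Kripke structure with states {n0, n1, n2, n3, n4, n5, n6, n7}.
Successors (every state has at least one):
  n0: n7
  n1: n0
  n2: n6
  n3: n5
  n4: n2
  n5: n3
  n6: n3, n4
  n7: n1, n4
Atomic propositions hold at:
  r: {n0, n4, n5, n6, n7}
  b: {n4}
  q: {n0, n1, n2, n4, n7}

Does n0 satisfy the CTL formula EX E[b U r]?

E[b U r]: least fixpoint, start Z0 = Sat(r) = {n0, n4, n5, n6, n7}, add states in Sat(b) with some successor in Z. Already a fixed point.
Sat(E[b U r]) = {n0, n4, n5, n6, n7}
Sat(EX E[b U r]) = {s : some successor in {n0, n4, n5, n6, n7}} = {n0, n1, n2, n3, n6, n7}
n0 ∈ Sat(EX E[b U r]) = {n0, n1, n2, n3, n6, n7}, so the formula holds at n0.

Yes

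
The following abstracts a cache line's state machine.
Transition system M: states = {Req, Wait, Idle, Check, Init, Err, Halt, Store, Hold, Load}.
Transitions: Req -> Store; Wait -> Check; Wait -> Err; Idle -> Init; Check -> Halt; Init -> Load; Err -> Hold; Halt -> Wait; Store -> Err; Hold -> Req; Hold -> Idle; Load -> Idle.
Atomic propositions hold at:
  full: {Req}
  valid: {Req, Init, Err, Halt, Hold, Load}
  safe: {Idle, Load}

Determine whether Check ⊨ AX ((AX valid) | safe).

No

Sat(AX valid) = {s : every successor in {Req, Init, Err, Halt, Hold, Load}} = {Idle, Check, Init, Err, Store}
Sat((AX valid) | safe) = {Idle, Check, Init, Err, Store, Load}
Sat(AX ((AX valid) | safe)) = {s : every successor in {Idle, Check, Init, Err, Store, Load}} = {Req, Wait, Idle, Init, Store, Load}
Check ∉ Sat(AX ((AX valid) | safe)) = {Req, Wait, Idle, Init, Store, Load}, so the formula does not hold at Check.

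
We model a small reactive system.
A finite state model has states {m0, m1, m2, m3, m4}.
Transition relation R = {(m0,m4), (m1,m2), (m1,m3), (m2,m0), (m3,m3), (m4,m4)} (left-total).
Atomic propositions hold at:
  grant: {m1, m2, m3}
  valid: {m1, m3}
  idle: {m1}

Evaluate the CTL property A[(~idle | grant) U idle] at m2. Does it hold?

Sat(~idle) = {m0, m2, m3, m4}
Sat(~idle | grant) = {m0, m1, m2, m3, m4}
A[(~idle | grant) U idle]: least fixpoint, start Z0 = Sat(idle) = {m1}, add states in Sat(~idle | grant) with every successor in Z. Already a fixed point.
Sat(A[(~idle | grant) U idle]) = {m1}
m2 ∉ Sat(A[(~idle | grant) U idle]) = {m1}, so the formula does not hold at m2.

No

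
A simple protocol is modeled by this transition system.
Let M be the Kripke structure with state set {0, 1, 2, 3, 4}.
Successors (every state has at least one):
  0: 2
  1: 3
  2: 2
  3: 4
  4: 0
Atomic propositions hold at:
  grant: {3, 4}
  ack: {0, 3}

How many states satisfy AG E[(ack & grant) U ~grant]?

2

Sat(ack & grant) = {3}
Sat(~grant) = {0, 1, 2}
E[(ack & grant) U ~grant]: least fixpoint, start Z0 = Sat(~grant) = {0, 1, 2}, add states in Sat(ack & grant) with some successor in Z. Already a fixed point.
Sat(E[(ack & grant) U ~grant]) = {0, 1, 2}
AG E[(ack & grant) U ~grant]: greatest fixpoint, start Z0 = {0, 1, 2}, keep only states in Sat with every successor in Z. Z1 = {0, 2}; fixed.
Sat(AG E[(ack & grant) U ~grant]) = {0, 2}
|Sat(AG E[(ack & grant) U ~grant])| = |{0, 2}| = 2.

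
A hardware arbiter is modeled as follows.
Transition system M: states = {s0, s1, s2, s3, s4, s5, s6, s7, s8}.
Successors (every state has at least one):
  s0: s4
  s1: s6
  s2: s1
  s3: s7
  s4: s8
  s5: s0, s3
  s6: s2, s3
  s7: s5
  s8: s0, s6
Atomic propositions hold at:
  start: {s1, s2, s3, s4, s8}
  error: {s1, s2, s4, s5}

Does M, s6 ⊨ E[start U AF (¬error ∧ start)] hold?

Sat(¬error) = {s0, s3, s6, s7, s8}
Sat(¬error ∧ start) = {s3, s8}
AF (¬error ∧ start): least fixpoint, start Z0 = {s3, s8}, add states with every successor in Z. Z1 = {s3, s4, s8}; Z2 = {s0, s3, s4, s8}; Z3 = {s0, s3, s4, s5, s8}; Z4 = {s0, s3, s4, s5, s7, s8}; fixed.
Sat(AF (¬error ∧ start)) = {s0, s3, s4, s5, s7, s8}
E[start U AF (¬error ∧ start)]: least fixpoint, start Z0 = Sat(AF (¬error ∧ start)) = {s0, s3, s4, s5, s7, s8}, add states in Sat(start) with some successor in Z. Already a fixed point.
Sat(E[start U AF (¬error ∧ start)]) = {s0, s3, s4, s5, s7, s8}
s6 ∉ Sat(E[start U AF (¬error ∧ start)]) = {s0, s3, s4, s5, s7, s8}, so the formula does not hold at s6.

No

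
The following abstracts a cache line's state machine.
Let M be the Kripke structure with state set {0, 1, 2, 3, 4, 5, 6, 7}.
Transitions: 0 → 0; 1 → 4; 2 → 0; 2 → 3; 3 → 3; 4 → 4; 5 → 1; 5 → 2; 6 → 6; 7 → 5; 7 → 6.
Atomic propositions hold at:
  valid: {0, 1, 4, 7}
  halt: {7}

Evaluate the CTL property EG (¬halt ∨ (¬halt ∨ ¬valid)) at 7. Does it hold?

No

Sat(¬halt) = {0, 1, 2, 3, 4, 5, 6}
Sat(¬valid) = {2, 3, 5, 6}
Sat(¬halt ∨ ¬valid) = {0, 1, 2, 3, 4, 5, 6}
Sat(¬halt ∨ (¬halt ∨ ¬valid)) = {0, 1, 2, 3, 4, 5, 6}
EG (¬halt ∨ (¬halt ∨ ¬valid)): greatest fixpoint, start Z0 = {0, 1, 2, 3, 4, 5, 6}, keep only states in Sat with some successor in Z. Already a fixed point.
Sat(EG (¬halt ∨ (¬halt ∨ ¬valid))) = {0, 1, 2, 3, 4, 5, 6}
7 ∉ Sat(EG (¬halt ∨ (¬halt ∨ ¬valid))) = {0, 1, 2, 3, 4, 5, 6}, so the formula does not hold at 7.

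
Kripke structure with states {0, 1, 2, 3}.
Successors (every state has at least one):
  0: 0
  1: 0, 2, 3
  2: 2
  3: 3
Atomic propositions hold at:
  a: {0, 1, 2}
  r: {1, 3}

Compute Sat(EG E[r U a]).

E[r U a]: least fixpoint, start Z0 = Sat(a) = {0, 1, 2}, add states in Sat(r) with some successor in Z. Already a fixed point.
Sat(E[r U a]) = {0, 1, 2}
EG E[r U a]: greatest fixpoint, start Z0 = {0, 1, 2}, keep only states in Sat with some successor in Z. Already a fixed point.
Sat(EG E[r U a]) = {0, 1, 2}

{0, 1, 2}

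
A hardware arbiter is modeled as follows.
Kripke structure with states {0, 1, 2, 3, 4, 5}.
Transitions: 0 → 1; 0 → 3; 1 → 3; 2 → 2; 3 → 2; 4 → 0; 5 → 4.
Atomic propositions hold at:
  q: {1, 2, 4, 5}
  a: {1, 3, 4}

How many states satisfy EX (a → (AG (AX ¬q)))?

3

Sat(¬q) = {0, 3}
Sat(AX ¬q) = {s : every successor in {0, 3}} = {1, 4}
AG (AX ¬q): greatest fixpoint, start Z0 = {1, 4}, keep only states in Sat with every successor in Z. Z1 = ∅; fixed.
Sat(AG (AX ¬q)) = ∅
Sat(a → (AG (AX ¬q))) = {0, 2, 5}
Sat(EX (a → (AG (AX ¬q)))) = {s : some successor in {0, 2, 5}} = {2, 3, 4}
|Sat(EX (a → (AG (AX ¬q))))| = |{2, 3, 4}| = 3.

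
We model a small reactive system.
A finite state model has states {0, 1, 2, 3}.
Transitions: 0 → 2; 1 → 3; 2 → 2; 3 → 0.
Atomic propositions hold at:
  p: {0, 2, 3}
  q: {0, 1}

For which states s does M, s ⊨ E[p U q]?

{0, 1, 3}

E[p U q]: least fixpoint, start Z0 = Sat(q) = {0, 1}, add states in Sat(p) with some successor in Z. Z1 = {0, 1, 3}; fixed.
Sat(E[p U q]) = {0, 1, 3}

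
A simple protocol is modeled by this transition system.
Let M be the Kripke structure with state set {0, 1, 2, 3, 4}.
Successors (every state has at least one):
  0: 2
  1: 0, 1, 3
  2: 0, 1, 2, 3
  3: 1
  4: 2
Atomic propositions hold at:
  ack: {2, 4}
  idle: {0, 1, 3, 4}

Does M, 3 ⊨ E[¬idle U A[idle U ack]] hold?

No

Sat(¬idle) = {2}
A[idle U ack]: least fixpoint, start Z0 = Sat(ack) = {2, 4}, add states in Sat(idle) with every successor in Z. Z1 = {0, 2, 4}; fixed.
Sat(A[idle U ack]) = {0, 2, 4}
E[¬idle U A[idle U ack]]: least fixpoint, start Z0 = Sat(A[idle U ack]) = {0, 2, 4}, add states in Sat(¬idle) with some successor in Z. Already a fixed point.
Sat(E[¬idle U A[idle U ack]]) = {0, 2, 4}
3 ∉ Sat(E[¬idle U A[idle U ack]]) = {0, 2, 4}, so the formula does not hold at 3.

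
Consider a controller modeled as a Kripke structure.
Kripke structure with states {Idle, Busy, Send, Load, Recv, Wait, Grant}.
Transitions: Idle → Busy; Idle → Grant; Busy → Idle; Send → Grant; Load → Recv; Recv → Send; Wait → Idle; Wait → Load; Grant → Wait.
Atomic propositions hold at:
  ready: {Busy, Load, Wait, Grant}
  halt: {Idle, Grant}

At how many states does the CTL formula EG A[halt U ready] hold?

A[halt U ready]: least fixpoint, start Z0 = Sat(ready) = {Busy, Load, Wait, Grant}, add states in Sat(halt) with every successor in Z. Z1 = {Idle, Busy, Load, Wait, Grant}; fixed.
Sat(A[halt U ready]) = {Idle, Busy, Load, Wait, Grant}
EG A[halt U ready]: greatest fixpoint, start Z0 = {Idle, Busy, Load, Wait, Grant}, keep only states in Sat with some successor in Z. Z1 = {Idle, Busy, Wait, Grant}; fixed.
Sat(EG A[halt U ready]) = {Idle, Busy, Wait, Grant}
|Sat(EG A[halt U ready])| = |{Idle, Busy, Wait, Grant}| = 4.

4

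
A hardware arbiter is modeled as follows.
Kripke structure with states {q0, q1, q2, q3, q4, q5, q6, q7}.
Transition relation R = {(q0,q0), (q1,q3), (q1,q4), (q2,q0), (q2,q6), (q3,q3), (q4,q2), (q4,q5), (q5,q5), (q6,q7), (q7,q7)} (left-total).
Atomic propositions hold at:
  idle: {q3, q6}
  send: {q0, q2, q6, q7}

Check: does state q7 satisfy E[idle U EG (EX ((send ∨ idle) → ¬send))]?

No

Sat(send ∨ idle) = {q0, q2, q3, q6, q7}
Sat(¬send) = {q1, q3, q4, q5}
Sat((send ∨ idle) → ¬send) = {q1, q3, q4, q5}
Sat(EX ((send ∨ idle) → ¬send)) = {s : some successor in {q1, q3, q4, q5}} = {q1, q3, q4, q5}
EG (EX ((send ∨ idle) → ¬send)): greatest fixpoint, start Z0 = {q1, q3, q4, q5}, keep only states in Sat with some successor in Z. Already a fixed point.
Sat(EG (EX ((send ∨ idle) → ¬send))) = {q1, q3, q4, q5}
E[idle U EG (EX ((send ∨ idle) → ¬send))]: least fixpoint, start Z0 = Sat(EG (EX ((send ∨ idle) → ¬send))) = {q1, q3, q4, q5}, add states in Sat(idle) with some successor in Z. Already a fixed point.
Sat(E[idle U EG (EX ((send ∨ idle) → ¬send))]) = {q1, q3, q4, q5}
q7 ∉ Sat(E[idle U EG (EX ((send ∨ idle) → ¬send))]) = {q1, q3, q4, q5}, so the formula does not hold at q7.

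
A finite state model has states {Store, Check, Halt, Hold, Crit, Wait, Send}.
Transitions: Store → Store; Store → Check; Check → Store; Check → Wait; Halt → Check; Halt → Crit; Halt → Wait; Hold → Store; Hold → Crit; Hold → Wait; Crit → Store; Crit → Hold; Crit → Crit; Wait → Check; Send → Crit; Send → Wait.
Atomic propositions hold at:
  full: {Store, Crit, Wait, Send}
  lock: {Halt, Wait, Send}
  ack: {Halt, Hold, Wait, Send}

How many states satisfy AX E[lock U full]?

E[lock U full]: least fixpoint, start Z0 = Sat(full) = {Store, Crit, Wait, Send}, add states in Sat(lock) with some successor in Z. Z1 = {Store, Halt, Crit, Wait, Send}; fixed.
Sat(E[lock U full]) = {Store, Halt, Crit, Wait, Send}
Sat(AX E[lock U full]) = {s : every successor in {Store, Halt, Crit, Wait, Send}} = {Check, Hold, Send}
|Sat(AX E[lock U full])| = |{Check, Hold, Send}| = 3.

3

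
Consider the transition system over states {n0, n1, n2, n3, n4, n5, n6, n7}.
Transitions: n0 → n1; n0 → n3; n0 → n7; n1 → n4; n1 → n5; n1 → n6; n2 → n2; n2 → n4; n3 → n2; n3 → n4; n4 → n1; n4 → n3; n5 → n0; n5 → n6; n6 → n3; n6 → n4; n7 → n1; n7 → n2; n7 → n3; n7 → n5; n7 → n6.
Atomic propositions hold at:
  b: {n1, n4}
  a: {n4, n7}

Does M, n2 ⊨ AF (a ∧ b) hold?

No

Sat(a ∧ b) = {n4}
AF (a ∧ b): least fixpoint, start Z0 = {n4}, add states with every successor in Z. Already a fixed point.
Sat(AF (a ∧ b)) = {n4}
n2 ∉ Sat(AF (a ∧ b)) = {n4}, so the formula does not hold at n2.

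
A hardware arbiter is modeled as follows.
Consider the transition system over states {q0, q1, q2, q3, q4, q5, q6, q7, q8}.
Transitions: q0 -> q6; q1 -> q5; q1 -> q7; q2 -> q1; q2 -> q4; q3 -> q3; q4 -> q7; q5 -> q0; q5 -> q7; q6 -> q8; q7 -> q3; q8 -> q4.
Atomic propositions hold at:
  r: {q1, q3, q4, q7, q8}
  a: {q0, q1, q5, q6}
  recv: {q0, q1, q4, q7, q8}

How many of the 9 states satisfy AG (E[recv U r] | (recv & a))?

4

E[recv U r]: least fixpoint, start Z0 = Sat(r) = {q1, q3, q4, q7, q8}, add states in Sat(recv) with some successor in Z. Already a fixed point.
Sat(E[recv U r]) = {q1, q3, q4, q7, q8}
Sat(recv & a) = {q0, q1}
Sat(E[recv U r] | (recv & a)) = {q0, q1, q3, q4, q7, q8}
AG (E[recv U r] | (recv & a)): greatest fixpoint, start Z0 = {q0, q1, q3, q4, q7, q8}, keep only states in Sat with every successor in Z. Z1 = {q3, q4, q7, q8}; fixed.
Sat(AG (E[recv U r] | (recv & a))) = {q3, q4, q7, q8}
|Sat(AG (E[recv U r] | (recv & a)))| = |{q3, q4, q7, q8}| = 4.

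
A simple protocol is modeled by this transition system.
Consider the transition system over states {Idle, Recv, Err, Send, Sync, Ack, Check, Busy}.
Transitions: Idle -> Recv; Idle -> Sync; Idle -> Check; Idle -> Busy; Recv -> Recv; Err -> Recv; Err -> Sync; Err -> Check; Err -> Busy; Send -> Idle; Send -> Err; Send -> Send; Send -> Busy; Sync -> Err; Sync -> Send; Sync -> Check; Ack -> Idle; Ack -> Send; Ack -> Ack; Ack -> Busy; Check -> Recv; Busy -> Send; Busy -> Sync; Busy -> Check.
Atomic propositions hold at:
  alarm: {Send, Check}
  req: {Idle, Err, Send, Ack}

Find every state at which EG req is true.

{Send, Ack}

EG req: greatest fixpoint, start Z0 = {Idle, Err, Send, Ack}, keep only states in Sat with some successor in Z. Z1 = {Send, Ack}; fixed.
Sat(EG req) = {Send, Ack}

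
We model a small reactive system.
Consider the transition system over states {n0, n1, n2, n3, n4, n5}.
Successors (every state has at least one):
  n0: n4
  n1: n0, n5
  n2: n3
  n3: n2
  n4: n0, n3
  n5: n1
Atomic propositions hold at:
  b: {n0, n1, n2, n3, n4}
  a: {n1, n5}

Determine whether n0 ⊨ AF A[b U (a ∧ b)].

Sat(a ∧ b) = {n1}
A[b U (a ∧ b)]: least fixpoint, start Z0 = Sat((a ∧ b)) = {n1}, add states in Sat(b) with every successor in Z. Already a fixed point.
Sat(A[b U (a ∧ b)]) = {n1}
AF A[b U (a ∧ b)]: least fixpoint, start Z0 = {n1}, add states with every successor in Z. Z1 = {n1, n5}; fixed.
Sat(AF A[b U (a ∧ b)]) = {n1, n5}
n0 ∉ Sat(AF A[b U (a ∧ b)]) = {n1, n5}, so the formula does not hold at n0.

No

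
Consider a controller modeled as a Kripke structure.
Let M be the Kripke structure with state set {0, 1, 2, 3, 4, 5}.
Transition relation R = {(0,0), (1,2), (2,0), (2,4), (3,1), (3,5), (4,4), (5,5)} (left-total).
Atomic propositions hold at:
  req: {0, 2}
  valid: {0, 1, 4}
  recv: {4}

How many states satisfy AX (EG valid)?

EG valid: greatest fixpoint, start Z0 = {0, 1, 4}, keep only states in Sat with some successor in Z. Z1 = {0, 4}; fixed.
Sat(EG valid) = {0, 4}
Sat(AX (EG valid)) = {s : every successor in {0, 4}} = {0, 2, 4}
|Sat(AX (EG valid))| = |{0, 2, 4}| = 3.

3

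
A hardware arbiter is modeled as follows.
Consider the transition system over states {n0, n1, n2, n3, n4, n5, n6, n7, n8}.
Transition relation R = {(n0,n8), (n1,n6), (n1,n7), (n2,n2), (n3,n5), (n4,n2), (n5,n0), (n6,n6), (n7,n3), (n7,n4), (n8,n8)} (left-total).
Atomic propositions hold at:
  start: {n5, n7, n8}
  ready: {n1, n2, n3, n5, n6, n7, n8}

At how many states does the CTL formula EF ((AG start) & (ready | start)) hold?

6

AG start: greatest fixpoint, start Z0 = {n5, n7, n8}, keep only states in Sat with every successor in Z. Z1 = {n8}; fixed.
Sat(AG start) = {n8}
Sat(ready | start) = {n1, n2, n3, n5, n6, n7, n8}
Sat((AG start) & (ready | start)) = {n8}
EF ((AG start) & (ready | start)): least fixpoint, start Z0 = {n8}, add states with some successor in Z. Z1 = {n0, n8}; Z2 = {n0, n5, n8}; Z3 = {n0, n3, n5, n8}; Z4 = {n0, n3, n5, n7, n8}; Z5 = {n0, n1, n3, n5, n7, n8}; fixed.
Sat(EF ((AG start) & (ready | start))) = {n0, n1, n3, n5, n7, n8}
|Sat(EF ((AG start) & (ready | start)))| = |{n0, n1, n3, n5, n7, n8}| = 6.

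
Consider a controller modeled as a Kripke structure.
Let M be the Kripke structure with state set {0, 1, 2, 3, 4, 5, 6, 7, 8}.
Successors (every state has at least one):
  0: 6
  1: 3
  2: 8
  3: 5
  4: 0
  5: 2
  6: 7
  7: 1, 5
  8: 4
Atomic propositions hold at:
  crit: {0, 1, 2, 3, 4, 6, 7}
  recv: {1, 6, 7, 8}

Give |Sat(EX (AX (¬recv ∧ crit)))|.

4

Sat(¬recv) = {0, 2, 3, 4, 5}
Sat(¬recv ∧ crit) = {0, 2, 3, 4}
Sat(AX (¬recv ∧ crit)) = {s : every successor in {0, 2, 3, 4}} = {1, 4, 5, 8}
Sat(EX (AX (¬recv ∧ crit))) = {s : some successor in {1, 4, 5, 8}} = {2, 3, 7, 8}
|Sat(EX (AX (¬recv ∧ crit)))| = |{2, 3, 7, 8}| = 4.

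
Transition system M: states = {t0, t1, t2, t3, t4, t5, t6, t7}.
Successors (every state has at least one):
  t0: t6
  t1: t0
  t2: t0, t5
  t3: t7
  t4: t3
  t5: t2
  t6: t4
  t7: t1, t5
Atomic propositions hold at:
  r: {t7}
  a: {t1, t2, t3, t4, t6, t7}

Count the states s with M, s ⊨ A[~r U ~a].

4

Sat(~r) = {t0, t1, t2, t3, t4, t5, t6}
Sat(~a) = {t0, t5}
A[~r U ~a]: least fixpoint, start Z0 = Sat(~a) = {t0, t5}, add states in Sat(~r) with every successor in Z. Z1 = {t0, t1, t2, t5}; fixed.
Sat(A[~r U ~a]) = {t0, t1, t2, t5}
|Sat(A[~r U ~a])| = |{t0, t1, t2, t5}| = 4.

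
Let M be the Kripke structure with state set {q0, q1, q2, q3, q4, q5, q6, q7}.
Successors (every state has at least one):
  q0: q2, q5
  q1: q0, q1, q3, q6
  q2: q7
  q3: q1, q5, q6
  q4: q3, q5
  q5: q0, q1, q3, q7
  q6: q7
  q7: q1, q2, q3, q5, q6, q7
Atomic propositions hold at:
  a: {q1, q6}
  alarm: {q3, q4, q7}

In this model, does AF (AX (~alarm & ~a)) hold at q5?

No

Sat(~alarm) = {q0, q1, q2, q5, q6}
Sat(~a) = {q0, q2, q3, q4, q5, q7}
Sat(~alarm & ~a) = {q0, q2, q5}
Sat(AX (~alarm & ~a)) = {s : every successor in {q0, q2, q5}} = {q0}
AF (AX (~alarm & ~a)): least fixpoint, start Z0 = {q0}, add states with every successor in Z. Already a fixed point.
Sat(AF (AX (~alarm & ~a))) = {q0}
q5 ∉ Sat(AF (AX (~alarm & ~a))) = {q0}, so the formula does not hold at q5.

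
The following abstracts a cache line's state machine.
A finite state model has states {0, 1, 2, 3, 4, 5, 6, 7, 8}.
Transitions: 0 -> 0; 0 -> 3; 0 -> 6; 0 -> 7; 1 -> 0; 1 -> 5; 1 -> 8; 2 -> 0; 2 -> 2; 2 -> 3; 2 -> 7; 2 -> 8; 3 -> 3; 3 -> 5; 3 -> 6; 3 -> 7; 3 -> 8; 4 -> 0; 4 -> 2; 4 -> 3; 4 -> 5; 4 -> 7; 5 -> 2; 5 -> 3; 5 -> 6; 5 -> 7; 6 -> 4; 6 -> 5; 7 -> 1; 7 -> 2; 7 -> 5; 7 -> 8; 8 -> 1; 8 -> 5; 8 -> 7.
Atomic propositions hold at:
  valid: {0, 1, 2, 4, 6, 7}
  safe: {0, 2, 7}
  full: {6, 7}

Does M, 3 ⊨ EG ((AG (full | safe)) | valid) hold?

No

Sat(full | safe) = {0, 2, 6, 7}
AG (full | safe): greatest fixpoint, start Z0 = {0, 2, 6, 7}, keep only states in Sat with every successor in Z. Z1 = ∅; fixed.
Sat(AG (full | safe)) = ∅
Sat((AG (full | safe)) | valid) = {0, 1, 2, 4, 6, 7}
EG ((AG (full | safe)) | valid): greatest fixpoint, start Z0 = {0, 1, 2, 4, 6, 7}, keep only states in Sat with some successor in Z. Already a fixed point.
Sat(EG ((AG (full | safe)) | valid)) = {0, 1, 2, 4, 6, 7}
3 ∉ Sat(EG ((AG (full | safe)) | valid)) = {0, 1, 2, 4, 6, 7}, so the formula does not hold at 3.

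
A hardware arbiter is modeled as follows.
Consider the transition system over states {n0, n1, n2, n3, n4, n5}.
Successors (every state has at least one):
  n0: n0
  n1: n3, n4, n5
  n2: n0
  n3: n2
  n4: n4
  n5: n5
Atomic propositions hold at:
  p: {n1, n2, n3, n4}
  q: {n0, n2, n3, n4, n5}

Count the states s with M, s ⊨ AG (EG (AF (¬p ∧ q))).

4

Sat(¬p) = {n0, n5}
Sat(¬p ∧ q) = {n0, n5}
AF (¬p ∧ q): least fixpoint, start Z0 = {n0, n5}, add states with every successor in Z. Z1 = {n0, n2, n5}; Z2 = {n0, n2, n3, n5}; fixed.
Sat(AF (¬p ∧ q)) = {n0, n2, n3, n5}
EG (AF (¬p ∧ q)): greatest fixpoint, start Z0 = {n0, n2, n3, n5}, keep only states in Sat with some successor in Z. Already a fixed point.
Sat(EG (AF (¬p ∧ q))) = {n0, n2, n3, n5}
AG (EG (AF (¬p ∧ q))): greatest fixpoint, start Z0 = {n0, n2, n3, n5}, keep only states in Sat with every successor in Z. Already a fixed point.
Sat(AG (EG (AF (¬p ∧ q)))) = {n0, n2, n3, n5}
|Sat(AG (EG (AF (¬p ∧ q))))| = |{n0, n2, n3, n5}| = 4.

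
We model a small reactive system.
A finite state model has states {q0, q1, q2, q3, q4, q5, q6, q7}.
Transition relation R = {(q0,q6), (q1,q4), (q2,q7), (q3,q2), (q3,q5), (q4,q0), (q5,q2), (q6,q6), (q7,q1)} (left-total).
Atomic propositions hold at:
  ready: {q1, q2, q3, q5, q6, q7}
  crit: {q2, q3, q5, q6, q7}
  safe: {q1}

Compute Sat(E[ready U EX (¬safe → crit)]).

Sat(¬safe) = {q0, q2, q3, q4, q5, q6, q7}
Sat(¬safe → crit) = {q1, q2, q3, q5, q6, q7}
Sat(EX (¬safe → crit)) = {s : some successor in {q1, q2, q3, q5, q6, q7}} = {q0, q2, q3, q5, q6, q7}
E[ready U EX (¬safe → crit)]: least fixpoint, start Z0 = Sat(EX (¬safe → crit)) = {q0, q2, q3, q5, q6, q7}, add states in Sat(ready) with some successor in Z. Already a fixed point.
Sat(E[ready U EX (¬safe → crit)]) = {q0, q2, q3, q5, q6, q7}

{q0, q2, q3, q5, q6, q7}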